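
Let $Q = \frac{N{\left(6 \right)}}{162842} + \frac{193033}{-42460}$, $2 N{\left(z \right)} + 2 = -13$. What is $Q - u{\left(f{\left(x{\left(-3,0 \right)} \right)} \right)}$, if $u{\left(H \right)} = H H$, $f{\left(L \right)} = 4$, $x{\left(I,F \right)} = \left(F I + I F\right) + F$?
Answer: $- \frac{35515634839}{1728567830} \approx -20.546$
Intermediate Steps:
$N{\left(z \right)} = - \frac{15}{2}$ ($N{\left(z \right)} = -1 + \frac{1}{2} \left(-13\right) = -1 - \frac{13}{2} = - \frac{15}{2}$)
$x{\left(I,F \right)} = F + 2 F I$ ($x{\left(I,F \right)} = \left(F I + F I\right) + F = 2 F I + F = F + 2 F I$)
$u{\left(H \right)} = H^{2}$
$Q = - \frac{7858549559}{1728567830}$ ($Q = - \frac{15}{2 \cdot 162842} + \frac{193033}{-42460} = \left(- \frac{15}{2}\right) \frac{1}{162842} + 193033 \left(- \frac{1}{42460}\right) = - \frac{15}{325684} - \frac{193033}{42460} = - \frac{7858549559}{1728567830} \approx -4.5463$)
$Q - u{\left(f{\left(x{\left(-3,0 \right)} \right)} \right)} = - \frac{7858549559}{1728567830} - 4^{2} = - \frac{7858549559}{1728567830} - 16 = - \frac{35515634839}{1728567830}$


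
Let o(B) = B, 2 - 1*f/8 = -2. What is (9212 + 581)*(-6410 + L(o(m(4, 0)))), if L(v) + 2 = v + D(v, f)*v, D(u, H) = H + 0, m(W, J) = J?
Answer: -62792716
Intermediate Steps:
f = 32 (f = 16 - 8*(-2) = 16 + 16 = 32)
D(u, H) = H
L(v) = -2 + 33*v (L(v) = -2 + (v + 32*v) = -2 + 33*v)
(9212 + 581)*(-6410 + L(o(m(4, 0)))) = (9212 + 581)*(-6410 + (-2 + 33*0)) = 9793*(-6410 + (-2 + 0)) = 9793*(-6410 - 2) = 9793*(-6412) = -62792716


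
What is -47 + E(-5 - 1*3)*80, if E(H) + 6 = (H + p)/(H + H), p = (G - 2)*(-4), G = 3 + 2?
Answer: -427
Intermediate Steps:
G = 5
p = -12 (p = (5 - 2)*(-4) = 3*(-4) = -12)
E(H) = -6 + (-12 + H)/(2*H) (E(H) = -6 + (H - 12)/(H + H) = -6 + (-12 + H)/((2*H)) = -6 + (-12 + H)*(1/(2*H)) = -6 + (-12 + H)/(2*H))
-47 + E(-5 - 1*3)*80 = -47 + (-11/2 - 6/(-5 - 1*3))*80 = -47 + (-11/2 - 6/(-5 - 3))*80 = -47 + (-11/2 - 6/(-8))*80 = -47 + (-11/2 - 6*(-1/8))*80 = -47 + (-11/2 + 3/4)*80 = -47 - 19/4*80 = -47 - 380 = -427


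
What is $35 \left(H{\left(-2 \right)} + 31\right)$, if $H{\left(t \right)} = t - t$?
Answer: $1085$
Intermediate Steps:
$H{\left(t \right)} = 0$
$35 \left(H{\left(-2 \right)} + 31\right) = 35 \left(0 + 31\right) = 35 \cdot 31 = 1085$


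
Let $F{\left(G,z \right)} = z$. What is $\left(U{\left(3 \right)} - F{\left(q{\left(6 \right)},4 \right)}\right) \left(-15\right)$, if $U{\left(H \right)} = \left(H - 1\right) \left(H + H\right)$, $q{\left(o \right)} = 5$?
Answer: $-120$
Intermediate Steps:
$U{\left(H \right)} = 2 H \left(-1 + H\right)$ ($U{\left(H \right)} = \left(-1 + H\right) 2 H = 2 H \left(-1 + H\right)$)
$\left(U{\left(3 \right)} - F{\left(q{\left(6 \right)},4 \right)}\right) \left(-15\right) = \left(2 \cdot 3 \left(-1 + 3\right) - 4\right) \left(-15\right) = \left(2 \cdot 3 \cdot 2 - 4\right) \left(-15\right) = \left(12 - 4\right) \left(-15\right) = 8 \left(-15\right) = -120$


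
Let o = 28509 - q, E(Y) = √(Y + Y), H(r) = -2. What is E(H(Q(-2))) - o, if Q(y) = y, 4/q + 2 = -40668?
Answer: -579730517/20335 + 2*I ≈ -28509.0 + 2.0*I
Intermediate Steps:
q = -2/20335 (q = 4/(-2 - 40668) = 4/(-40670) = 4*(-1/40670) = -2/20335 ≈ -9.8353e-5)
E(Y) = √2*√Y (E(Y) = √(2*Y) = √2*√Y)
o = 579730517/20335 (o = 28509 - 1*(-2/20335) = 28509 + 2/20335 = 579730517/20335 ≈ 28509.)
E(H(Q(-2))) - o = √2*√(-2) - 1*579730517/20335 = √2*(I*√2) - 579730517/20335 = 2*I - 579730517/20335 = -579730517/20335 + 2*I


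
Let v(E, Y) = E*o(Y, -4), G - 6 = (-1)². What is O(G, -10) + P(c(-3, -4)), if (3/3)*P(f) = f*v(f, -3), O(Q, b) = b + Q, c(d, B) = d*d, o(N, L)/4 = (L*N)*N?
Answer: -11667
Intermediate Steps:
G = 7 (G = 6 + (-1)² = 6 + 1 = 7)
o(N, L) = 4*L*N² (o(N, L) = 4*((L*N)*N) = 4*(L*N²) = 4*L*N²)
c(d, B) = d²
v(E, Y) = -16*E*Y² (v(E, Y) = E*(4*(-4)*Y²) = E*(-16*Y²) = -16*E*Y²)
O(Q, b) = Q + b
P(f) = -144*f² (P(f) = f*(-16*f*(-3)²) = f*(-16*f*9) = f*(-144*f) = -144*f²)
O(G, -10) + P(c(-3, -4)) = (7 - 10) - 144*((-3)²)² = -3 - 144*9² = -3 - 144*81 = -3 - 11664 = -11667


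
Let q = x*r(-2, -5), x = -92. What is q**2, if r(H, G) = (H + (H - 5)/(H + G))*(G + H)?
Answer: 414736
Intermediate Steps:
r(H, G) = (G + H)*(H + (-5 + H)/(G + H)) (r(H, G) = (H + (-5 + H)/(G + H))*(G + H) = (G + H)*(H + (-5 + H)/(G + H)))
q = -644 (q = -92*(-5 - 2 + (-2)**2 - 5*(-2)) = -92*(-5 - 2 + 4 + 10) = -92*7 = -644)
q**2 = (-644)**2 = 414736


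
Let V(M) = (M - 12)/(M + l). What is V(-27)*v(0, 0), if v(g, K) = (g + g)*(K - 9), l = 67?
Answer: 0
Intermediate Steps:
v(g, K) = 2*g*(-9 + K) (v(g, K) = (2*g)*(-9 + K) = 2*g*(-9 + K))
V(M) = (-12 + M)/(67 + M) (V(M) = (M - 12)/(M + 67) = (-12 + M)/(67 + M))
V(-27)*v(0, 0) = ((-12 - 27)/(67 - 27))*(2*0*(-9 + 0)) = (-39/40)*(2*0*(-9)) = ((1/40)*(-39))*0 = -39/40*0 = 0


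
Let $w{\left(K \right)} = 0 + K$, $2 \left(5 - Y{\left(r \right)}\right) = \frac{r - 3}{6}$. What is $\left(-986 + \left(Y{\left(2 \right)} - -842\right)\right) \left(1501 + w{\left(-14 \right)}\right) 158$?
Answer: $- \frac{195827491}{6} \approx -3.2638 \cdot 10^{7}$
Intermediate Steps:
$Y{\left(r \right)} = \frac{21}{4} - \frac{r}{12}$ ($Y{\left(r \right)} = 5 - \frac{\left(r - 3\right) \frac{1}{6}}{2} = 5 - \frac{\left(-3 + r\right) \frac{1}{6}}{2} = 5 - \frac{- \frac{1}{2} + \frac{r}{6}}{2} = 5 - \left(- \frac{1}{4} + \frac{r}{12}\right) = \frac{21}{4} - \frac{r}{12}$)
$w{\left(K \right)} = K$
$\left(-986 + \left(Y{\left(2 \right)} - -842\right)\right) \left(1501 + w{\left(-14 \right)}\right) 158 = \left(-986 + \left(\left(\frac{21}{4} - \frac{1}{6}\right) - -842\right)\right) \left(1501 - 14\right) 158 = \left(-986 + \left(\left(\frac{21}{4} - \frac{1}{6}\right) + 842\right)\right) 1487 \cdot 158 = \left(-986 + \left(\frac{61}{12} + 842\right)\right) 1487 \cdot 158 = \left(-986 + \frac{10165}{12}\right) 1487 \cdot 158 = \left(- \frac{1667}{12}\right) 1487 \cdot 158 = \left(- \frac{2478829}{12}\right) 158 = - \frac{195827491}{6}$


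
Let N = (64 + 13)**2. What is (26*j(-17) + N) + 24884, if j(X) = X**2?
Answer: 38327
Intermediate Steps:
N = 5929 (N = 77**2 = 5929)
(26*j(-17) + N) + 24884 = (26*(-17)**2 + 5929) + 24884 = (26*289 + 5929) + 24884 = (7514 + 5929) + 24884 = 13443 + 24884 = 38327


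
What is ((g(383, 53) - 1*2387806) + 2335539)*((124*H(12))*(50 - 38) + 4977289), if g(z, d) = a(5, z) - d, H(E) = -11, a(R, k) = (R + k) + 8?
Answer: -257590862004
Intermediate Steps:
a(R, k) = 8 + R + k
g(z, d) = 13 + z - d (g(z, d) = (8 + 5 + z) - d = (13 + z) - d = 13 + z - d)
((g(383, 53) - 1*2387806) + 2335539)*((124*H(12))*(50 - 38) + 4977289) = (((13 + 383 - 1*53) - 1*2387806) + 2335539)*((124*(-11))*(50 - 38) + 4977289) = (((13 + 383 - 53) - 2387806) + 2335539)*(-1364*12 + 4977289) = ((343 - 2387806) + 2335539)*(-16368 + 4977289) = (-2387463 + 2335539)*4960921 = -51924*4960921 = -257590862004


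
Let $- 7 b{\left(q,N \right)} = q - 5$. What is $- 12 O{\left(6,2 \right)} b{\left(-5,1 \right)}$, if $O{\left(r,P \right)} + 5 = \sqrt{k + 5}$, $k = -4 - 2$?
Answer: $\frac{600}{7} - \frac{120 i}{7} \approx 85.714 - 17.143 i$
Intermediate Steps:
$k = -6$
$b{\left(q,N \right)} = \frac{5}{7} - \frac{q}{7}$ ($b{\left(q,N \right)} = - \frac{q - 5}{7} = - \frac{-5 + q}{7} = \frac{5}{7} - \frac{q}{7}$)
$O{\left(r,P \right)} = -5 + i$ ($O{\left(r,P \right)} = -5 + \sqrt{-6 + 5} = -5 + \sqrt{-1} = -5 + i$)
$- 12 O{\left(6,2 \right)} b{\left(-5,1 \right)} = - 12 \left(-5 + i\right) \left(\frac{5}{7} - - \frac{5}{7}\right) = \left(60 - 12 i\right) \left(\frac{5}{7} + \frac{5}{7}\right) = \left(60 - 12 i\right) \frac{10}{7} = \frac{600}{7} - \frac{120 i}{7}$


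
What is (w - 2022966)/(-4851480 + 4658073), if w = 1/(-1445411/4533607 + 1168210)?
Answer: 10714039787716829387/1024322847355727013 ≈ 10.460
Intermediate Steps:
w = 4533607/5296203588059 (w = 1/(-1445411*1/4533607 + 1168210) = 1/(-1445411/4533607 + 1168210) = 1/(5296203588059/4533607) = 4533607/5296203588059 ≈ 8.5601e-7)
(w - 2022966)/(-4851480 + 4658073) = (4533607/5296203588059 - 2022966)/(-4851480 + 4658073) = -10714039787716829387/5296203588059/(-193407) = -10714039787716829387/5296203588059*(-1/193407) = 10714039787716829387/1024322847355727013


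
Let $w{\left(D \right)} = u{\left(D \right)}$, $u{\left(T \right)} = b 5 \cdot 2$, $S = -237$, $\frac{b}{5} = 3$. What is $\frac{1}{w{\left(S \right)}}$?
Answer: $\frac{1}{150} \approx 0.0066667$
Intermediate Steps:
$b = 15$ ($b = 5 \cdot 3 = 15$)
$u{\left(T \right)} = 150$ ($u{\left(T \right)} = 15 \cdot 5 \cdot 2 = 75 \cdot 2 = 150$)
$w{\left(D \right)} = 150$
$\frac{1}{w{\left(S \right)}} = \frac{1}{150}$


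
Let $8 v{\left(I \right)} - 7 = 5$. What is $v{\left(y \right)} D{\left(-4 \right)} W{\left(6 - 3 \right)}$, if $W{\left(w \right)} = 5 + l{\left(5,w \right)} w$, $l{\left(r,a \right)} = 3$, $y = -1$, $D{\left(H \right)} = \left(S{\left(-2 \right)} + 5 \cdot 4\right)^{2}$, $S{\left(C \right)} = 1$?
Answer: $9261$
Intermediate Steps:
$D{\left(H \right)} = 441$ ($D{\left(H \right)} = \left(1 + 5 \cdot 4\right)^{2} = \left(1 + 20\right)^{2} = 21^{2} = 441$)
$v{\left(I \right)} = \frac{3}{2}$ ($v{\left(I \right)} = \frac{7}{8} + \frac{1}{8} \cdot 5 = \frac{7}{8} + \frac{5}{8} = \frac{3}{2}$)
$W{\left(w \right)} = 5 + 3 w$
$v{\left(y \right)} D{\left(-4 \right)} W{\left(6 - 3 \right)} = \frac{3}{2} \cdot 441 \left(5 + 3 \left(6 - 3\right)\right) = \frac{1323 \left(5 + 3 \left(6 - 3\right)\right)}{2} = \frac{1323 \left(5 + 3 \cdot 3\right)}{2} = \frac{1323 \left(5 + 9\right)}{2} = \frac{1323}{2} \cdot 14 = 9261$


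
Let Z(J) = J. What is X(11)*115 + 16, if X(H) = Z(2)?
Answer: 246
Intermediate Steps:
X(H) = 2
X(11)*115 + 16 = 2*115 + 16 = 230 + 16 = 246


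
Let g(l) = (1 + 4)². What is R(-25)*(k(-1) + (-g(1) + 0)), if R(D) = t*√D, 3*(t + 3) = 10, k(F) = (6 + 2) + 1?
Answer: -80*I/3 ≈ -26.667*I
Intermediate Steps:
k(F) = 9 (k(F) = 8 + 1 = 9)
t = ⅓ (t = -3 + (⅓)*10 = -3 + 10/3 = ⅓ ≈ 0.33333)
g(l) = 25 (g(l) = 5² = 25)
R(D) = √D/3
R(-25)*(k(-1) + (-g(1) + 0)) = (√(-25)/3)*(9 + (-1*25 + 0)) = ((5*I)/3)*(9 + (-25 + 0)) = (5*I/3)*(9 - 25) = (5*I/3)*(-16) = -80*I/3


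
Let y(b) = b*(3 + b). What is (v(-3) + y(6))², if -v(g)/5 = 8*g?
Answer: 30276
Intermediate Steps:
v(g) = -40*g
(v(-3) + y(6))² = (-40*(-3) + 6*(3 + 6))² = (120 + 6*9)² = (120 + 54)² = 174² = 30276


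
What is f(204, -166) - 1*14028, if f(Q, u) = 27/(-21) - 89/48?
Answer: -4714463/336 ≈ -14031.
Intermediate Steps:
f(Q, u) = -1055/336 (f(Q, u) = 27*(-1/21) - 89*1/48 = -9/7 - 89/48 = -1055/336)
f(204, -166) - 1*14028 = -1055/336 - 1*14028 = -1055/336 - 14028 = -4714463/336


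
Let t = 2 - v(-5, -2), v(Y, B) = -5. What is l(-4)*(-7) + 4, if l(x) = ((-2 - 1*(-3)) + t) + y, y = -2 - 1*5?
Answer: -3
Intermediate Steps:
t = 7 (t = 2 - 1*(-5) = 2 + 5 = 7)
y = -7 (y = -2 - 5 = -7)
l(x) = 1 (l(x) = ((-2 - 1*(-3)) + 7) - 7 = ((-2 + 3) + 7) - 7 = (1 + 7) - 7 = 8 - 7 = 1)
l(-4)*(-7) + 4 = 1*(-7) + 4 = -7 + 4 = -3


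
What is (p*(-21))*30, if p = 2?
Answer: -1260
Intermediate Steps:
(p*(-21))*30 = (2*(-21))*30 = -42*30 = -1260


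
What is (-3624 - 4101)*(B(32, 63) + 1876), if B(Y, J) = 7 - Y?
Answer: -14298975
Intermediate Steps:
(-3624 - 4101)*(B(32, 63) + 1876) = (-3624 - 4101)*((7 - 1*32) + 1876) = -7725*((7 - 32) + 1876) = -7725*(-25 + 1876) = -7725*1851 = -14298975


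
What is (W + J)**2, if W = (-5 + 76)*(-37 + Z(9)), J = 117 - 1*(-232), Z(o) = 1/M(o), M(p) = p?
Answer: 417425761/81 ≈ 5.1534e+6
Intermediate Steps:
Z(o) = 1/o
J = 349 (J = 117 + 232 = 349)
W = -23572/9 (W = (-5 + 76)*(-37 + 1/9) = 71*(-37 + 1/9) = 71*(-332/9) = -23572/9 ≈ -2619.1)
(W + J)**2 = (-23572/9 + 349)**2 = (-20431/9)**2 = 417425761/81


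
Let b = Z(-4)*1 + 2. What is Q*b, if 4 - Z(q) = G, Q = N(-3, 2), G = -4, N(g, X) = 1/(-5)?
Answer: -2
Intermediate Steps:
N(g, X) = -1/5
Q = -1/5 ≈ -0.20000
Z(q) = 8 (Z(q) = 4 - 1*(-4) = 4 + 4 = 8)
b = 10 (b = 8*1 + 2 = 8 + 2 = 10)
Q*b = -1/5*10 = -2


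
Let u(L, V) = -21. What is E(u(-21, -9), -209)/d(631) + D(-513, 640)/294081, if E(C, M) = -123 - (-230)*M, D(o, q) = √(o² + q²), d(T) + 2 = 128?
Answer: -48193/126 + √672769/294081 ≈ -382.48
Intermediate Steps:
d(T) = 126 (d(T) = -2 + 128 = 126)
E(C, M) = -123 + 230*M
E(u(-21, -9), -209)/d(631) + D(-513, 640)/294081 = (-123 + 230*(-209))/126 + √((-513)² + 640²)/294081 = (-123 - 48070)*(1/126) + √(263169 + 409600)*(1/294081) = -48193*1/126 + √672769*(1/294081) = -48193/126 + √672769/294081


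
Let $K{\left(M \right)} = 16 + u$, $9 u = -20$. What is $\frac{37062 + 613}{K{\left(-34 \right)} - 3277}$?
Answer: $- \frac{339075}{29369} \approx -11.545$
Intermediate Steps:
$u = - \frac{20}{9}$ ($u = \frac{1}{9} \left(-20\right) = - \frac{20}{9} \approx -2.2222$)
$K{\left(M \right)} = \frac{124}{9}$ ($K{\left(M \right)} = 16 - \frac{20}{9} = \frac{124}{9}$)
$\frac{37062 + 613}{K{\left(-34 \right)} - 3277} = \frac{37062 + 613}{\frac{124}{9} - 3277} = \frac{37675}{- \frac{29369}{9}} = 37675 \left(- \frac{9}{29369}\right) = - \frac{339075}{29369}$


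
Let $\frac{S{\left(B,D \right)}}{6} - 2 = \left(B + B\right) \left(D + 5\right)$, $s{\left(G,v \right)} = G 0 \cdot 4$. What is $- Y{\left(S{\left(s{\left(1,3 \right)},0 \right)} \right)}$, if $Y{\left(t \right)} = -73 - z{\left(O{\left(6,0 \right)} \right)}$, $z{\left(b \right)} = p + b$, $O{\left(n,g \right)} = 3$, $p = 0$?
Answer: $76$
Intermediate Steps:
$s{\left(G,v \right)} = 0$ ($s{\left(G,v \right)} = 0 \cdot 4 = 0$)
$z{\left(b \right)} = b$ ($z{\left(b \right)} = 0 + b = b$)
$S{\left(B,D \right)} = 12 + 12 B \left(5 + D\right)$ ($S{\left(B,D \right)} = 12 + 6 \left(B + B\right) \left(D + 5\right) = 12 + 6 \cdot 2 B \left(5 + D\right) = 12 + 12 B \left(5 + D\right)$)
$Y{\left(t \right)} = -76$ ($Y{\left(t \right)} = -73 - 3 = -76$)
$- Y{\left(S{\left(s{\left(1,3 \right)},0 \right)} \right)} = \left(-1\right) \left(-76\right) = 76$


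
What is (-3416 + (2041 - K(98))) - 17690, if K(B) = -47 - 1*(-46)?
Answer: -19064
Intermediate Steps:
K(B) = -1 (K(B) = -47 + 46 = -1)
(-3416 + (2041 - K(98))) - 17690 = (-3416 + (2041 - 1*(-1))) - 17690 = (-3416 + (2041 + 1)) - 17690 = (-3416 + 2042) - 17690 = -1374 - 17690 = -19064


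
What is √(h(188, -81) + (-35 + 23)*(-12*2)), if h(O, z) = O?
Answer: 2*√119 ≈ 21.817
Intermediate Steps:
√(h(188, -81) + (-35 + 23)*(-12*2)) = √(188 + (-35 + 23)*(-12*2)) = √(188 - 12*(-24)) = √(188 + 288) = √476 = 2*√119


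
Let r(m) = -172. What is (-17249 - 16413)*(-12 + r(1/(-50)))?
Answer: 6193808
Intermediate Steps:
(-17249 - 16413)*(-12 + r(1/(-50))) = (-17249 - 16413)*(-12 - 172) = -33662*(-184) = 6193808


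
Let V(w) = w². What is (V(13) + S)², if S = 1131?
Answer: 1690000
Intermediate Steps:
(V(13) + S)² = (13² + 1131)² = (169 + 1131)² = 1300² = 1690000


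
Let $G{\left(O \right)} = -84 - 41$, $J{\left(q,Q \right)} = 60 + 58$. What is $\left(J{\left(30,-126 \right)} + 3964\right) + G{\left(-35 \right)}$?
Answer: $3957$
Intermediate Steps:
$J{\left(q,Q \right)} = 118$
$G{\left(O \right)} = -125$
$\left(J{\left(30,-126 \right)} + 3964\right) + G{\left(-35 \right)} = \left(118 + 3964\right) - 125 = 4082 - 125 = 3957$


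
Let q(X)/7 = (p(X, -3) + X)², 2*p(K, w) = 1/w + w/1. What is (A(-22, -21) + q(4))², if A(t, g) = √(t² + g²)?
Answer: 192574/81 + 3430*√37/9 ≈ 4695.7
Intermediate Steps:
p(K, w) = w/2 + 1/(2*w) (p(K, w) = (1/w + w/1)/2 = (1/w + w*1)/2 = (1/w + w)/2 = (w + 1/w)/2 = w/2 + 1/(2*w))
q(X) = 7*(-5/3 + X)² (q(X) = 7*((½)*(1 + (-3)²)/(-3) + X)² = 7*((½)*(-⅓)*(1 + 9) + X)² = 7*((½)*(-⅓)*10 + X)² = 7*(-5/3 + X)²)
A(t, g) = √(g² + t²)
(A(-22, -21) + q(4))² = (√((-21)² + (-22)²) + 7*(-5 + 3*4)²/9)² = (√(441 + 484) + 7*(-5 + 12)²/9)² = (√925 + (7/9)*7²)² = (5*√37 + (7/9)*49)² = (5*√37 + 343/9)² = (343/9 + 5*√37)²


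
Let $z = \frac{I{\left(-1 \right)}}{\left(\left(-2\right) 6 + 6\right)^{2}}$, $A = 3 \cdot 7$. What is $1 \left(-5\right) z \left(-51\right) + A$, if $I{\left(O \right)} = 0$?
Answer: $21$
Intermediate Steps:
$A = 21$
$z = 0$ ($z = \frac{0}{\left(\left(-2\right) 6 + 6\right)^{2}} = \frac{0}{\left(-12 + 6\right)^{2}} = \frac{0}{\left(-6\right)^{2}} = \frac{0}{36} = 0 \cdot \frac{1}{36} = 0$)
$1 \left(-5\right) z \left(-51\right) + A = 1 \left(-5\right) 0 \left(-51\right) + 21 = \left(-5\right) 0 \left(-51\right) + 21 = 0 \left(-51\right) + 21 = 0 + 21 = 21$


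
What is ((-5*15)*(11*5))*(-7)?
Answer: 28875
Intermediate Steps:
((-5*15)*(11*5))*(-7) = -75*55*(-7) = -4125*(-7) = 28875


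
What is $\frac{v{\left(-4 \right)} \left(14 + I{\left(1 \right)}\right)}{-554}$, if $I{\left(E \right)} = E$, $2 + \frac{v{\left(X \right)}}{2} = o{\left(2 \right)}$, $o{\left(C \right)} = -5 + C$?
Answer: $\frac{75}{277} \approx 0.27076$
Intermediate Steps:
$v{\left(X \right)} = -10$ ($v{\left(X \right)} = -4 + 2 \left(-5 + 2\right) = -4 + 2 \left(-3\right) = -4 - 6 = -10$)
$\frac{v{\left(-4 \right)} \left(14 + I{\left(1 \right)}\right)}{-554} = \frac{\left(-10\right) \left(14 + 1\right)}{-554} = \left(-10\right) 15 \left(- \frac{1}{554}\right) = \left(-150\right) \left(- \frac{1}{554}\right) = \frac{75}{277}$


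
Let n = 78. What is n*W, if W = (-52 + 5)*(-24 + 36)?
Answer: -43992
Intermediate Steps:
W = -564 (W = -47*12 = -564)
n*W = 78*(-564) = -43992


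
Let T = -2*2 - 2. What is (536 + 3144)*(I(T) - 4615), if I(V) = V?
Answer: -17005280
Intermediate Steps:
T = -6 (T = -4 - 2 = -6)
(536 + 3144)*(I(T) - 4615) = (536 + 3144)*(-6 - 4615) = 3680*(-4621) = -17005280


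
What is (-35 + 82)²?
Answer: 2209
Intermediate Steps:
(-35 + 82)² = 47² = 2209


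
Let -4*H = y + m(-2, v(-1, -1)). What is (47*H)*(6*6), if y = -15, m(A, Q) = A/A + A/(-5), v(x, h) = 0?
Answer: 28764/5 ≈ 5752.8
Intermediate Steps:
m(A, Q) = 1 - A/5 (m(A, Q) = 1 + A*(-⅕) = 1 - A/5)
H = 17/5 (H = -(-15 + (1 - ⅕*(-2)))/4 = -(-15 + (1 + ⅖))/4 = -(-15 + 7/5)/4 = -¼*(-68/5) = 17/5 ≈ 3.4000)
(47*H)*(6*6) = (47*(17/5))*(6*6) = (799/5)*36 = 28764/5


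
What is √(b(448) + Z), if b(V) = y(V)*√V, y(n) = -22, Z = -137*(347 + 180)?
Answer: √(-72199 - 176*√7) ≈ 269.56*I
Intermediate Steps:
Z = -72199 (Z = -137*527 = -72199)
b(V) = -22*√V
√(b(448) + Z) = √(-176*√7 - 72199) = √(-72199 - 176*√7)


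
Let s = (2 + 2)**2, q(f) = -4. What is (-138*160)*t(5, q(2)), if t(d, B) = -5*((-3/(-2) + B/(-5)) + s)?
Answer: 2020320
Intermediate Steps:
s = 16 (s = 4**2 = 16)
t(d, B) = -175/2 + B (t(d, B) = -5*((-3/(-2) + B/(-5)) + 16) = -5*((-3*(-1/2) + B*(-1/5)) + 16) = -5*((3/2 - B/5) + 16) = -5*(35/2 - B/5) = -175/2 + B)
(-138*160)*t(5, q(2)) = (-138*160)*(-175/2 - 4) = -22080*(-183/2) = 2020320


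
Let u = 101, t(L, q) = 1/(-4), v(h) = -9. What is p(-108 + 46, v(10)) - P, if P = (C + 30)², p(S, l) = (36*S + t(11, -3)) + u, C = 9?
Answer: -14609/4 ≈ -3652.3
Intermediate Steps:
t(L, q) = -¼ (t(L, q) = 1*(-¼) = -¼)
p(S, l) = 403/4 + 36*S (p(S, l) = (36*S - ¼) + 101 = (-¼ + 36*S) + 101 = 403/4 + 36*S)
P = 1521 (P = (9 + 30)² = 39² = 1521)
p(-108 + 46, v(10)) - P = (403/4 + 36*(-108 + 46)) - 1*1521 = (403/4 + 36*(-62)) - 1521 = (403/4 - 2232) - 1521 = -8525/4 - 1521 = -14609/4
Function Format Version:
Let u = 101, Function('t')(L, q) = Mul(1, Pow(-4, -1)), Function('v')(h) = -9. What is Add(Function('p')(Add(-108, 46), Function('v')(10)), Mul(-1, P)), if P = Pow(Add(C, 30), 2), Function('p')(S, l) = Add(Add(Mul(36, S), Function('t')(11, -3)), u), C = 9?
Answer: Rational(-14609, 4) ≈ -3652.3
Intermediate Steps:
Function('t')(L, q) = Rational(-1, 4) (Function('t')(L, q) = Mul(1, Rational(-1, 4)) = Rational(-1, 4))
Function('p')(S, l) = Add(Rational(403, 4), Mul(36, S)) (Function('p')(S, l) = Add(Add(Mul(36, S), Rational(-1, 4)), 101) = Add(Add(Rational(-1, 4), Mul(36, S)), 101) = Add(Rational(403, 4), Mul(36, S)))
P = 1521 (P = Pow(Add(9, 30), 2) = Pow(39, 2) = 1521)
Add(Function('p')(Add(-108, 46), Function('v')(10)), Mul(-1, P)) = Add(Add(Rational(403, 4), Mul(36, Add(-108, 46))), Mul(-1, 1521)) = Add(Add(Rational(403, 4), Mul(36, -62)), -1521) = Add(Add(Rational(403, 4), -2232), -1521) = Add(Rational(-8525, 4), -1521) = Rational(-14609, 4)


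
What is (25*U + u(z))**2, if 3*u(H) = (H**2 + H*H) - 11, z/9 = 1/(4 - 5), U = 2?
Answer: 90601/9 ≈ 10067.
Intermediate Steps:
z = -9 (z = 9/(4 - 5) = 9/(-1) = 9*(-1) = -9)
u(H) = -11/3 + 2*H**2/3 (u(H) = ((H**2 + H*H) - 11)/3 = ((H**2 + H**2) - 11)/3 = (2*H**2 - 11)/3 = (-11 + 2*H**2)/3 = -11/3 + 2*H**2/3)
(25*U + u(z))**2 = (25*2 + (-11/3 + (2/3)*(-9)**2))**2 = (50 + (-11/3 + (2/3)*81))**2 = (50 + (-11/3 + 54))**2 = (50 + 151/3)**2 = (301/3)**2 = 90601/9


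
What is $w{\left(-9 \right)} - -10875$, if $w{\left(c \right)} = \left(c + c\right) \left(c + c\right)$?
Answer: $11199$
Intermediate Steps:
$w{\left(c \right)} = 4 c^{2}$ ($w{\left(c \right)} = 2 c 2 c = 4 c^{2}$)
$w{\left(-9 \right)} - -10875 = 4 \left(-9\right)^{2} - -10875 = 4 \cdot 81 + 10875 = 324 + 10875 = 11199$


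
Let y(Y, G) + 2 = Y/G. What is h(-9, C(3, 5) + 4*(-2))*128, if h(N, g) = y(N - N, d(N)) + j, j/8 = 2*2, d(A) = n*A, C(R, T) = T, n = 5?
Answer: 3840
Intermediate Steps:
d(A) = 5*A
j = 32 (j = 8*(2*2) = 8*4 = 32)
y(Y, G) = -2 + Y/G
h(N, g) = 30 (h(N, g) = (-2 + (N - N)/((5*N))) + 32 = (-2 + 0*(1/(5*N))) + 32 = (-2 + 0) + 32 = -2 + 32 = 30)
h(-9, C(3, 5) + 4*(-2))*128 = 30*128 = 3840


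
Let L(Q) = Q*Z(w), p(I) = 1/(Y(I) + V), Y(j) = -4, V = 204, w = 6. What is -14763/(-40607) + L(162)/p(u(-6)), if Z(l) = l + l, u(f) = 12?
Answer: 2255430909/5801 ≈ 3.8880e+5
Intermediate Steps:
Z(l) = 2*l
p(I) = 1/200 (p(I) = 1/(-4 + 204) = 1/200)
L(Q) = 12*Q (L(Q) = Q*(2*6) = Q*12 = 12*Q)
-14763/(-40607) + L(162)/p(u(-6)) = -14763/(-40607) + (12*162)/(1/200) = -14763*(-1/40607) + 1944*200 = 2109/5801 + 388800 = 2255430909/5801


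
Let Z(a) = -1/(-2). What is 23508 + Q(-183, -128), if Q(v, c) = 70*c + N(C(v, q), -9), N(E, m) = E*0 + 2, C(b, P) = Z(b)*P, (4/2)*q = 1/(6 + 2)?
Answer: 14550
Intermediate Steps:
Z(a) = 1/2 (Z(a) = -1*(-1/2) = 1/2)
q = 1/16 (q = 1/(2*(6 + 2)) = (1/2)/8 = (1/2)*(1/8) = 1/16 ≈ 0.062500)
C(b, P) = P/2
N(E, m) = 2 (N(E, m) = 0 + 2 = 2)
Q(v, c) = 2 + 70*c (Q(v, c) = 70*c + 2 = 2 + 70*c)
23508 + Q(-183, -128) = 23508 + (2 + 70*(-128)) = 23508 + (2 - 8960) = 23508 - 8958 = 14550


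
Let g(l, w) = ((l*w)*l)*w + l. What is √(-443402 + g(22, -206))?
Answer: 2*√5023911 ≈ 4482.8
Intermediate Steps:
g(l, w) = l + l²*w² (g(l, w) = (w*l²)*w + l = l²*w² + l = l + l²*w²)
√(-443402 + g(22, -206)) = √(-443402 + 22*(1 + 22*(-206)²)) = √(-443402 + 22*(1 + 22*42436)) = √(-443402 + 22*(1 + 933592)) = √(-443402 + 22*933593) = √(-443402 + 20539046) = √20095644 = 2*√5023911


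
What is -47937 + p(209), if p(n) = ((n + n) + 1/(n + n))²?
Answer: 22153081237/174724 ≈ 1.2679e+5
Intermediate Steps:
p(n) = (1/(2*n) + 2*n)² (p(n) = (2*n + 1/(2*n))² = (1/(2*n) + 2*n)²)
-47937 + p(209) = -47937 + (¼)*(1 + 4*209²)²/209² = -47937 + (¼)*(1/43681)*(1 + 4*43681)² = -47937 + (¼)*(1/43681)*(1 + 174724)² = -47937 + (¼)*(1/43681)*174725² = -47937 + (¼)*(1/43681)*30528825625 = -47937 + 30528825625/174724 = 22153081237/174724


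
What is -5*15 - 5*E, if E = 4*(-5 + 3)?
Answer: -35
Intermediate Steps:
E = -8 (E = 4*(-2) = -8)
-5*15 - 5*E = -5*15 - 5*(-8) = -75 + 40 = -35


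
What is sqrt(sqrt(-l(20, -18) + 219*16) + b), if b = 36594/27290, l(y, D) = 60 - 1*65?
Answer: sqrt(249662565 + 2048046275*sqrt(29))/13645 ≈ 7.7832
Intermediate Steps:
l(y, D) = -5 (l(y, D) = 60 - 65 = -5)
b = 18297/13645 (b = 36594*(1/27290) = 18297/13645 ≈ 1.3409)
sqrt(sqrt(-l(20, -18) + 219*16) + b) = sqrt(sqrt(-1*(-5) + 219*16) + 18297/13645) = sqrt(sqrt(5 + 3504) + 18297/13645) = sqrt(sqrt(3509) + 18297/13645) = sqrt(11*sqrt(29) + 18297/13645) = sqrt(18297/13645 + 11*sqrt(29))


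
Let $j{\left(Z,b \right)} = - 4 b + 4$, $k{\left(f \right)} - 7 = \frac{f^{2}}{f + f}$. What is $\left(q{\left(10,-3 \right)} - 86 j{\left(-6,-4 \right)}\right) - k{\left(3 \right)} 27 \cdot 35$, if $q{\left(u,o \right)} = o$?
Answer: $- \frac{19511}{2} \approx -9755.5$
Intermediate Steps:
$k{\left(f \right)} = 7 + \frac{f}{2}$ ($k{\left(f \right)} = 7 + \frac{f^{2}}{f + f} = 7 + \frac{f^{2}}{2 f} = 7 + \frac{1}{2 f} f^{2} = 7 + \frac{f}{2}$)
$j{\left(Z,b \right)} = 4 - 4 b$
$\left(q{\left(10,-3 \right)} - 86 j{\left(-6,-4 \right)}\right) - k{\left(3 \right)} 27 \cdot 35 = \left(-3 - 86 \left(4 - -16\right)\right) - \left(7 + \frac{1}{2} \cdot 3\right) 27 \cdot 35 = \left(-3 - 86 \left(4 + 16\right)\right) - \left(7 + \frac{3}{2}\right) 27 \cdot 35 = \left(-3 - 1720\right) - \frac{17}{2} \cdot 27 \cdot 35 = \left(-3 - 1720\right) - \frac{459}{2} \cdot 35 = -1723 - \frac{16065}{2} = - \frac{19511}{2}$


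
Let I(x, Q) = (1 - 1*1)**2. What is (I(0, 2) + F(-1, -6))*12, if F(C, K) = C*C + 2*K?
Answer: -132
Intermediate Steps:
I(x, Q) = 0 (I(x, Q) = (1 - 1)**2 = 0**2 = 0)
F(C, K) = C**2 + 2*K
(I(0, 2) + F(-1, -6))*12 = (0 + ((-1)**2 + 2*(-6)))*12 = (0 + (1 - 12))*12 = (0 - 11)*12 = -11*12 = -132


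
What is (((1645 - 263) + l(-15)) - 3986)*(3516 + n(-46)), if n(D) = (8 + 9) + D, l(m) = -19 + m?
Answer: -9198706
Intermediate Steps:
n(D) = 17 + D
(((1645 - 263) + l(-15)) - 3986)*(3516 + n(-46)) = (((1645 - 263) + (-19 - 15)) - 3986)*(3516 + (17 - 46)) = ((1382 - 34) - 3986)*(3516 - 29) = (1348 - 3986)*3487 = -2638*3487 = -9198706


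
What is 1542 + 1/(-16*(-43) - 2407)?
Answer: 2650697/1719 ≈ 1542.0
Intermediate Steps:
1542 + 1/(-16*(-43) - 2407) = 1542 + 1/(688 - 2407) = 1542 + 1/(-1719) = 1542 - 1/1719 = 2650697/1719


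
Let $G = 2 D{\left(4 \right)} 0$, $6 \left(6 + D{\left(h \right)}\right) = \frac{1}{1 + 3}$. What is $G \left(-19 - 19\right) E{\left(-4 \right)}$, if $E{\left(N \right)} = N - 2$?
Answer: $0$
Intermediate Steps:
$D{\left(h \right)} = - \frac{143}{24}$ ($D{\left(h \right)} = -6 + \frac{1}{6 \left(1 + 3\right)} = -6 + \frac{1}{6 \cdot 4} = -6 + \frac{1}{6} \cdot \frac{1}{4} = -6 + \frac{1}{24} = - \frac{143}{24}$)
$E{\left(N \right)} = -2 + N$
$G = 0$ ($G = 2 \left(- \frac{143}{24}\right) 0 = \left(- \frac{143}{12}\right) 0 = 0$)
$G \left(-19 - 19\right) E{\left(-4 \right)} = 0 \left(-19 - 19\right) \left(-2 - 4\right) = 0 \left(-19 - 19\right) \left(-6\right) = 0 \left(-38\right) \left(-6\right) = 0 \left(-6\right) = 0$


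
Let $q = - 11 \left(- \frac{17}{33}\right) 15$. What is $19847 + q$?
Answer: $19932$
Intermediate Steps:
$q = 85$ ($q = - 11 \left(\left(-17\right) \frac{1}{33}\right) 15 = \left(-11\right) \left(- \frac{17}{33}\right) 15 = \frac{17}{3} \cdot 15 = 85$)
$19847 + q = 19847 + 85 = 19932$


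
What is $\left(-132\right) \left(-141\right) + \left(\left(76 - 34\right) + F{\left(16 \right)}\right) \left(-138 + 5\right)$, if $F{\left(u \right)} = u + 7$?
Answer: $9967$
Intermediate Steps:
$F{\left(u \right)} = 7 + u$
$\left(-132\right) \left(-141\right) + \left(\left(76 - 34\right) + F{\left(16 \right)}\right) \left(-138 + 5\right) = \left(-132\right) \left(-141\right) + \left(\left(76 - 34\right) + \left(7 + 16\right)\right) \left(-138 + 5\right) = 18612 + \left(\left(76 - 34\right) + 23\right) \left(-133\right) = 18612 + \left(42 + 23\right) \left(-133\right) = 18612 + 65 \left(-133\right) = 18612 - 8645 = 9967$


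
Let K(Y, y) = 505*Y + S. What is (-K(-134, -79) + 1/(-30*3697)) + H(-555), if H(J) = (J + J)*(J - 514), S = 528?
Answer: 139051416119/110910 ≈ 1.2537e+6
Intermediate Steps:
H(J) = 2*J*(-514 + J) (H(J) = (2*J)*(-514 + J) = 2*J*(-514 + J))
K(Y, y) = 528 + 505*Y (K(Y, y) = 505*Y + 528 = 528 + 505*Y)
(-K(-134, -79) + 1/(-30*3697)) + H(-555) = (-(528 + 505*(-134)) + 1/(-30*3697)) + 2*(-555)*(-514 - 555) = (-(528 - 67670) + 1/(-110910)) + 2*(-555)*(-1069) = (-1*(-67142) - 1/110910) + 1186590 = (67142 - 1/110910) + 1186590 = 7446719219/110910 + 1186590 = 139051416119/110910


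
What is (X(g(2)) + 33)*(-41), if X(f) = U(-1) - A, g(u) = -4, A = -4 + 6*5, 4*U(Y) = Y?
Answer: -1107/4 ≈ -276.75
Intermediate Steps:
U(Y) = Y/4
A = 26 (A = -4 + 30 = 26)
X(f) = -105/4 (X(f) = (¼)*(-1) - 1*26 = -¼ - 26 = -105/4)
(X(g(2)) + 33)*(-41) = (-105/4 + 33)*(-41) = (27/4)*(-41) = -1107/4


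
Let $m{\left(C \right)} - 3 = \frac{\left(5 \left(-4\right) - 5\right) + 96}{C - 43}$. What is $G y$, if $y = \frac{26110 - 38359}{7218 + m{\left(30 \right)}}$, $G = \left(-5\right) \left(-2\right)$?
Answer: $- \frac{796185}{46901} \approx -16.976$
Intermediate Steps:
$m{\left(C \right)} = 3 + \frac{71}{-43 + C}$ ($m{\left(C \right)} = 3 + \frac{\left(5 \left(-4\right) - 5\right) + 96}{C - 43} = 3 + \frac{\left(-20 - 5\right) + 96}{-43 + C} = 3 + \frac{-25 + 96}{-43 + C} = 3 + \frac{71}{-43 + C}$)
$G = 10$
$y = - \frac{159237}{93802}$ ($y = \frac{26110 - 38359}{7218 + \frac{-58 + 3 \cdot 30}{-43 + 30}} = - \frac{12249}{7218 + \frac{-58 + 90}{-13}} = - \frac{12249}{7218 - \frac{32}{13}} = - \frac{12249}{\frac{93802}{13}} = \left(-12249\right) \frac{13}{93802} = - \frac{159237}{93802} \approx -1.6976$)
$G y = 10 \left(- \frac{159237}{93802}\right) = - \frac{796185}{46901}$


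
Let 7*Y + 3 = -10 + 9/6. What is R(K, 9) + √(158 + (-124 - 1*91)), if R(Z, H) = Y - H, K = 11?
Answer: -149/14 + I*√57 ≈ -10.643 + 7.5498*I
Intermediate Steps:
Y = -23/14 (Y = -3/7 + (-10 + 9/6)/7 = -3/7 + (-10 + 9*(⅙))/7 = -3/7 + (-10 + 3/2)/7 = -3/7 + (⅐)*(-17/2) = -3/7 - 17/14 = -23/14 ≈ -1.6429)
R(Z, H) = -23/14 - H
R(K, 9) + √(158 + (-124 - 1*91)) = (-23/14 - 1*9) + √(158 + (-124 - 1*91)) = (-23/14 - 9) + √(158 + (-124 - 91)) = -149/14 + √(158 - 215) = -149/14 + √(-57) = -149/14 + I*√57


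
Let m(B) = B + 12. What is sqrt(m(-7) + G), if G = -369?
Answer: 2*I*sqrt(91) ≈ 19.079*I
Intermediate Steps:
m(B) = 12 + B
sqrt(m(-7) + G) = sqrt((12 - 7) - 369) = sqrt(5 - 369) = sqrt(-364) = 2*I*sqrt(91)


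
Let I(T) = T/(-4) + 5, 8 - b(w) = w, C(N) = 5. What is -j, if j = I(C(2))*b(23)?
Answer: 225/4 ≈ 56.250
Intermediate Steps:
b(w) = 8 - w
I(T) = 5 - T/4 (I(T) = T*(-¼) + 5 = -T/4 + 5 = 5 - T/4)
j = -225/4 (j = (5 - ¼*5)*(8 - 1*23) = (5 - 5/4)*(8 - 23) = (15/4)*(-15) = -225/4 ≈ -56.250)
-j = -1*(-225/4) = 225/4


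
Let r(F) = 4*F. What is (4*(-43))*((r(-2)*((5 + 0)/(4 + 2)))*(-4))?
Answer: -13760/3 ≈ -4586.7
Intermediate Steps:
(4*(-43))*((r(-2)*((5 + 0)/(4 + 2)))*(-4)) = (4*(-43))*(((4*(-2))*((5 + 0)/(4 + 2)))*(-4)) = -172*(-40/6)*(-4) = -172*(-8*⅚)*(-4) = -(-3440)*(-4)/3 = -172*80/3 = -13760/3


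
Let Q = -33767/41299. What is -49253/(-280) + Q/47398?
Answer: 48206122806873/274048600280 ≈ 175.90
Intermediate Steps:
Q = -33767/41299 (Q = -33767*1/41299 = -33767/41299 ≈ -0.81762)
-49253/(-280) + Q/47398 = -49253/(-280) - 33767/41299/47398 = -49253*(-1/280) - 33767/41299*1/47398 = 49253/280 - 33767/1957490002 = 48206122806873/274048600280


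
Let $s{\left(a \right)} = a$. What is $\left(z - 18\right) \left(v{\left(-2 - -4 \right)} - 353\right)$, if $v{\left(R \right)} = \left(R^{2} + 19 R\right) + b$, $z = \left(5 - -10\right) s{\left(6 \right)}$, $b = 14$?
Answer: $-21384$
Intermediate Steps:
$z = 90$ ($z = \left(5 - -10\right) 6 = \left(5 + 10\right) 6 = 15 \cdot 6 = 90$)
$v{\left(R \right)} = 14 + R^{2} + 19 R$ ($v{\left(R \right)} = \left(R^{2} + 19 R\right) + 14 = 14 + R^{2} + 19 R$)
$\left(z - 18\right) \left(v{\left(-2 - -4 \right)} - 353\right) = \left(90 - 18\right) \left(\left(14 + \left(-2 - -4\right)^{2} + 19 \left(-2 - -4\right)\right) - 353\right) = 72 \left(\left(14 + \left(-2 + 4\right)^{2} + 19 \left(-2 + 4\right)\right) - 353\right) = 72 \left(\left(14 + 2^{2} + 19 \cdot 2\right) - 353\right) = 72 \left(\left(14 + 4 + 38\right) - 353\right) = 72 \left(56 - 353\right) = 72 \left(-297\right) = -21384$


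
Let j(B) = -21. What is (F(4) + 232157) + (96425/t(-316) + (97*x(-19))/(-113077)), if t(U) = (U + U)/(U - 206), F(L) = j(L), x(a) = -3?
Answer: 11140561091333/35732332 ≈ 3.1178e+5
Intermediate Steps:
F(L) = -21
t(U) = 2*U/(-206 + U) (t(U) = (2*U)/(-206 + U) = 2*U/(-206 + U))
(F(4) + 232157) + (96425/t(-316) + (97*x(-19))/(-113077)) = (-21 + 232157) + (96425/((2*(-316)/(-206 - 316))) + (97*(-3))/(-113077)) = 232136 + (96425/((2*(-316)/(-522))) - 291*(-1/113077)) = 232136 + (96425/((2*(-316)*(-1/522))) + 291/113077) = 232136 + (96425/(316/261) + 291/113077) = 232136 + (96425*(261/316) + 291/113077) = 232136 + (25166925/316 + 291/113077) = 232136 + 2845800470181/35732332 = 11140561091333/35732332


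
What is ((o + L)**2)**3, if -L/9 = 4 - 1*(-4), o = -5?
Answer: 208422380089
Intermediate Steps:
L = -72 (L = -9*(4 - 1*(-4)) = -9*(4 + 4) = -9*8 = -72)
((o + L)**2)**3 = ((-5 - 72)**2)**3 = ((-77)**2)**3 = 5929**3 = 208422380089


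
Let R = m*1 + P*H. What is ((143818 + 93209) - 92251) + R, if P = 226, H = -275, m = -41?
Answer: 82585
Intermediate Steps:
R = -62191 (R = -41*1 + 226*(-275) = -41 - 62150 = -62191)
((143818 + 93209) - 92251) + R = ((143818 + 93209) - 92251) - 62191 = (237027 - 92251) - 62191 = 144776 - 62191 = 82585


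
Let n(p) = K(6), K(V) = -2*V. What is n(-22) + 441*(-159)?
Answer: -70131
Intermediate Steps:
n(p) = -12 (n(p) = -2*6 = -12)
n(-22) + 441*(-159) = -12 + 441*(-159) = -12 - 70119 = -70131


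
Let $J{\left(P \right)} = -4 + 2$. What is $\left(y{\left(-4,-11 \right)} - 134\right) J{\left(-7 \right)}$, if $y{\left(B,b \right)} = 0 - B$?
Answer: $260$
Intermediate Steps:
$J{\left(P \right)} = -2$
$y{\left(B,b \right)} = - B$
$\left(y{\left(-4,-11 \right)} - 134\right) J{\left(-7 \right)} = \left(\left(-1\right) \left(-4\right) - 134\right) \left(-2\right) = \left(4 - 134\right) \left(-2\right) = \left(-130\right) \left(-2\right) = 260$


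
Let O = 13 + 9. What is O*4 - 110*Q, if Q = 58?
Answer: -6292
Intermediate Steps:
O = 22
O*4 - 110*Q = 22*4 - 110*58 = 88 - 6380 = -6292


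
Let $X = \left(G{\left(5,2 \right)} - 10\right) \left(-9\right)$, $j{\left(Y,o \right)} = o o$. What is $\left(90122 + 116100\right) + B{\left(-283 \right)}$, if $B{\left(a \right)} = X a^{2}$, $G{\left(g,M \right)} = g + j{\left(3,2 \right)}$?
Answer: $927023$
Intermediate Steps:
$j{\left(Y,o \right)} = o^{2}$
$G{\left(g,M \right)} = 4 + g$ ($G{\left(g,M \right)} = g + 2^{2} = g + 4 = 4 + g$)
$X = 9$ ($X = \left(\left(4 + 5\right) - 10\right) \left(-9\right) = \left(9 - 10\right) \left(-9\right) = \left(-1\right) \left(-9\right) = 9$)
$B{\left(a \right)} = 9 a^{2}$
$\left(90122 + 116100\right) + B{\left(-283 \right)} = \left(90122 + 116100\right) + 9 \left(-283\right)^{2} = 206222 + 9 \cdot 80089 = 206222 + 720801 = 927023$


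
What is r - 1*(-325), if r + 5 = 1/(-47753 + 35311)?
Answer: 3981439/12442 ≈ 320.00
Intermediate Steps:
r = -62211/12442 (r = -5 + 1/(-47753 + 35311) = -5 + 1/(-12442) = -5 - 1/12442 = -62211/12442 ≈ -5.0001)
r - 1*(-325) = -62211/12442 - 1*(-325) = -62211/12442 + 325 = 3981439/12442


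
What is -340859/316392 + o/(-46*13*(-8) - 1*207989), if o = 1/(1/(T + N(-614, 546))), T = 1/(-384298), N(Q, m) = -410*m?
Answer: 33375427855769/1372636372681960 ≈ 0.024315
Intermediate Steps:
T = -1/384298 ≈ -2.6021e-6
o = -86028950281/384298 (o = 1/(1/(-1/384298 - 410*546)) = 1/(1/(-1/384298 - 223860)) = 1/(1/(-86028950281/384298)) = 1/(-384298/86028950281) = -86028950281/384298 ≈ -2.2386e+5)
-340859/316392 + o/(-46*13*(-8) - 1*207989) = -340859/316392 - 86028950281/(384298*(-46*13*(-8) - 1*207989)) = -340859*1/316392 - 86028950281/(384298*(-598*(-8) - 207989)) = -340859/316392 - 86028950281/(384298*(4784 - 207989)) = -340859/316392 - 86028950281/384298/(-203205) = -340859/316392 - 86028950281/384298*(-1/203205) = -340859/316392 + 86028950281/78091275090 = 33375427855769/1372636372681960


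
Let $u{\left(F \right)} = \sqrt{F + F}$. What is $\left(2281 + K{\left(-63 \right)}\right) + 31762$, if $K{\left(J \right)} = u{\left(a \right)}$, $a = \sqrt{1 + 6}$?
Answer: $34043 + \sqrt{2} \sqrt[4]{7} \approx 34045.0$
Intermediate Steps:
$a = \sqrt{7} \approx 2.6458$
$u{\left(F \right)} = \sqrt{2} \sqrt{F}$ ($u{\left(F \right)} = \sqrt{2 F} = \sqrt{2} \sqrt{F}$)
$K{\left(J \right)} = \sqrt{2} \sqrt[4]{7}$ ($K{\left(J \right)} = \sqrt{2} \sqrt{\sqrt{7}} = \sqrt{2} \sqrt[4]{7}$)
$\left(2281 + K{\left(-63 \right)}\right) + 31762 = \left(2281 + \sqrt{2} \sqrt[4]{7}\right) + 31762 = 34043 + \sqrt{2} \sqrt[4]{7}$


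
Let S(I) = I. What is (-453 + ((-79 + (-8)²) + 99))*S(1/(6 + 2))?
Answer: -369/8 ≈ -46.125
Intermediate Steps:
(-453 + ((-79 + (-8)²) + 99))*S(1/(6 + 2)) = (-453 + ((-79 + (-8)²) + 99))/(6 + 2) = (-453 + ((-79 + 64) + 99))/8 = (-453 + (-15 + 99))*(⅛) = (-453 + 84)*(⅛) = -369*⅛ = -369/8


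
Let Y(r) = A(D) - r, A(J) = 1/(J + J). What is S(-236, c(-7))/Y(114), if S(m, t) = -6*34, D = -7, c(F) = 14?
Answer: 2856/1597 ≈ 1.7884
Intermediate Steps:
A(J) = 1/(2*J)
S(m, t) = -204
Y(r) = -1/14 - r (Y(r) = (1/2)/(-7) - r = (1/2)*(-1/7) - r = -1/14 - r)
S(-236, c(-7))/Y(114) = -204/(-1/14 - 1*114) = -204/(-1/14 - 114) = -204/(-1597/14) = -204*(-14/1597) = 2856/1597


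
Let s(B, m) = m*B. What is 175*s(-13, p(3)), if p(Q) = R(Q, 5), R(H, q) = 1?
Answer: -2275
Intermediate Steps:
p(Q) = 1
s(B, m) = B*m
175*s(-13, p(3)) = 175*(-13*1) = 175*(-13) = -2275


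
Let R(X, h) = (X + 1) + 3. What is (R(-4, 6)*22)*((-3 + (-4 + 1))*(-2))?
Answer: 0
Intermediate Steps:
R(X, h) = 4 + X (R(X, h) = (1 + X) + 3 = 4 + X)
(R(-4, 6)*22)*((-3 + (-4 + 1))*(-2)) = ((4 - 4)*22)*((-3 + (-4 + 1))*(-2)) = (0*22)*((-3 - 3)*(-2)) = 0*(-6*(-2)) = 0*12 = 0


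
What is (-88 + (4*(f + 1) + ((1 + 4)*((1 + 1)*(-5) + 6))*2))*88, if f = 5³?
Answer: 33088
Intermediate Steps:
f = 125
(-88 + (4*(f + 1) + ((1 + 4)*((1 + 1)*(-5) + 6))*2))*88 = (-88 + (4*(125 + 1) + ((1 + 4)*((1 + 1)*(-5) + 6))*2))*88 = (-88 + (4*126 + (5*(2*(-5) + 6))*2))*88 = (-88 + (504 + (5*(-10 + 6))*2))*88 = (-88 + (504 + (5*(-4))*2))*88 = (-88 + (504 - 20*2))*88 = (-88 + (504 - 40))*88 = (-88 + 464)*88 = 376*88 = 33088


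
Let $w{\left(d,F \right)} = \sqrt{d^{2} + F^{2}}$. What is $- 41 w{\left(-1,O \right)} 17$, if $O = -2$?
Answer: $- 697 \sqrt{5} \approx -1558.5$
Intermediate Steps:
$w{\left(d,F \right)} = \sqrt{F^{2} + d^{2}}$
$- 41 w{\left(-1,O \right)} 17 = - 41 \sqrt{\left(-2\right)^{2} + \left(-1\right)^{2}} \cdot 17 = - 41 \sqrt{4 + 1} \cdot 17 = - 41 \sqrt{5} \cdot 17 = - 697 \sqrt{5}$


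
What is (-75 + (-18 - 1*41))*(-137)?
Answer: 18358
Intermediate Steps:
(-75 + (-18 - 1*41))*(-137) = (-75 + (-18 - 41))*(-137) = (-75 - 59)*(-137) = -134*(-137) = 18358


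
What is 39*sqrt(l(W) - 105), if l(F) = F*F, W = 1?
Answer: 78*I*sqrt(26) ≈ 397.72*I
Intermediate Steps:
l(F) = F**2
39*sqrt(l(W) - 105) = 39*sqrt(1**2 - 105) = 39*sqrt(1 - 105) = 39*sqrt(-104) = 39*(2*I*sqrt(26)) = 78*I*sqrt(26)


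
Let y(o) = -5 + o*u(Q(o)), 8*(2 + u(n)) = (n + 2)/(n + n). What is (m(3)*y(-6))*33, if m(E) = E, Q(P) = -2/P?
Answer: 3465/8 ≈ 433.13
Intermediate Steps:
u(n) = -2 + (2 + n)/(16*n) (u(n) = -2 + ((n + 2)/(n + n))/8 = -2 + ((2 + n)/((2*n)))/8 = -2 + ((2 + n)*(1/(2*n)))/8 = -2 + ((2 + n)/(2*n))/8 = -2 + (2 + n)/(16*n))
y(o) = -5 - o²*(2 + 62/o)/32 (y(o) = -5 + o*((2 - (-62)/o)/(16*((-2/o)))) = -5 + o*((-o/2)*(2 + 62/o)/16) = -5 + o*(-o*(2 + 62/o)/32) = -5 - o²*(2 + 62/o)/32)
(m(3)*y(-6))*33 = (3*(-5 - 1/16*(-6)*(31 - 6)))*33 = (3*(-5 - 1/16*(-6)*25))*33 = (3*(-5 + 75/8))*33 = (3*(35/8))*33 = (105/8)*33 = 3465/8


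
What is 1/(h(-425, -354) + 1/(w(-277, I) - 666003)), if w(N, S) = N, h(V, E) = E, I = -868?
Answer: -666280/235863121 ≈ -0.0028249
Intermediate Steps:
1/(h(-425, -354) + 1/(w(-277, I) - 666003)) = 1/(-354 + 1/(-277 - 666003)) = 1/(-354 + 1/(-666280)) = 1/(-354 - 1/666280) = 1/(-235863121/666280) = -666280/235863121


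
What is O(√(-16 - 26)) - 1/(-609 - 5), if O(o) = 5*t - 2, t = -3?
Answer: -10437/614 ≈ -16.998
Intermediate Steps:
O(o) = -17 (O(o) = 5*(-3) - 2 = -15 - 2 = -17)
O(√(-16 - 26)) - 1/(-609 - 5) = -17 - 1/(-609 - 5) = -17 - 1/(-614) = -17 - 1*(-1/614) = -17 + 1/614 = -10437/614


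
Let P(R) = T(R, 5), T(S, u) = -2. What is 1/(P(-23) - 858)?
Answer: -1/860 ≈ -0.0011628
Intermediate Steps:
P(R) = -2
1/(P(-23) - 858) = 1/(-2 - 858) = 1/(-860) = -1/860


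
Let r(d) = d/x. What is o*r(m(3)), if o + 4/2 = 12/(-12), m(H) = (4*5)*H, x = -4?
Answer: 45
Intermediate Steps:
m(H) = 20*H
o = -3 (o = -2 + 12/(-12) = -2 + 12*(-1/12) = -2 - 1 = -3)
r(d) = -d/4 (r(d) = d/(-4) = d*(-¼) = -d/4)
o*r(m(3)) = -(-3)*20*3/4 = -(-3)*60/4 = -3*(-15) = 45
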